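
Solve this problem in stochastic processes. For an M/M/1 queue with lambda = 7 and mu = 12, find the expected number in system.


rho = 7/12 = 0.5833
L = rho/(1-rho)
= 0.5833/0.4167
= 1.4000

1.4000


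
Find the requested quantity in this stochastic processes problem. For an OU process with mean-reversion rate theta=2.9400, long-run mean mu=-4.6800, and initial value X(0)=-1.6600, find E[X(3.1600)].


E[X(t)] = mu + (X(0) - mu)*exp(-theta*t)
= -4.6800 + (-1.6600 - -4.6800)*exp(-2.9400*3.1600)
= -4.6800 + 3.0200 * 9.2306e-05
= -4.6797

-4.6797


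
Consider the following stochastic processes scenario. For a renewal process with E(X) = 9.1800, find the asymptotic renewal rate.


Long-run renewal rate = 1/E(X)
= 1/9.1800
= 0.1089

0.1089


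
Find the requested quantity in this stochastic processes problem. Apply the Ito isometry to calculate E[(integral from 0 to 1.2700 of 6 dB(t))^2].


By Ito isometry: E[(int f dB)^2] = int f^2 dt
= 6^2 * 1.2700
= 36 * 1.2700 = 45.7200

45.7200


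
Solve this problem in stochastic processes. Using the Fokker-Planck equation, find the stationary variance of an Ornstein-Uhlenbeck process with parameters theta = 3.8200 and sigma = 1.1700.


Stationary variance = sigma^2 / (2*theta)
= 1.1700^2 / (2*3.8200)
= 1.3689 / 7.6400
= 0.1792

0.1792


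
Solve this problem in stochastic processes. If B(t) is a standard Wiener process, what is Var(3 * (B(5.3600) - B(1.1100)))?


Var(alpha*(B(t)-B(s))) = alpha^2 * (t-s)
= 3^2 * (5.3600 - 1.1100)
= 9 * 4.2500
= 38.2500

38.2500


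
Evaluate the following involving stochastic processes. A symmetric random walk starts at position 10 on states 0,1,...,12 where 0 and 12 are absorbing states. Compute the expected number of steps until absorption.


For symmetric RW on 0,...,N with absorbing barriers, E(i) = i*(N-i)
E(10) = 10 * 2 = 20

20


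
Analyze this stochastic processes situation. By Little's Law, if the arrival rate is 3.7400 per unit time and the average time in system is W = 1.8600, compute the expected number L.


Little's Law: L = lambda * W
= 3.7400 * 1.8600
= 6.9564

6.9564


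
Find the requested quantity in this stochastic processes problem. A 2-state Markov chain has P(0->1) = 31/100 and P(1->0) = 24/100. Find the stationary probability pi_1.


Stationary distribution: pi_0 = p10/(p01+p10), pi_1 = p01/(p01+p10)
p01 = 0.3100, p10 = 0.2400
pi_1 = 0.5636

0.5636


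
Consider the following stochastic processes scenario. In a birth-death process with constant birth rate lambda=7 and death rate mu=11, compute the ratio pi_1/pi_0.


For birth-death process, pi_n/pi_0 = (lambda/mu)^n
= (7/11)^1
= 0.6364

0.6364


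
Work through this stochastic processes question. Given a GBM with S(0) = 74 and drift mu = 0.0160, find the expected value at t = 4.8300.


E[S(t)] = S(0) * exp(mu * t)
= 74 * exp(0.0160 * 4.8300)
= 74 * 1.0803
= 79.9455

79.9455


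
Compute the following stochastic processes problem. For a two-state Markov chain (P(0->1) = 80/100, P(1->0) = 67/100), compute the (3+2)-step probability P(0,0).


P^5 = P^3 * P^2
Computing via matrix multiplication of the transition matrix.
Entry (0,0) of P^5 = 0.4433

0.4433


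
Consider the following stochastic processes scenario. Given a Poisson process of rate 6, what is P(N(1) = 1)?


P(N(t)=k) = (lambda*t)^k * exp(-lambda*t) / k!
lambda*t = 6
= 6^1 * exp(-6) / 1!
= 6 * 0.0025 / 1
= 0.0149

0.0149


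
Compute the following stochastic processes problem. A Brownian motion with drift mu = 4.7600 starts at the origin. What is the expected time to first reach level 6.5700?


Expected first passage time = a/mu
= 6.5700/4.7600
= 1.3803

1.3803


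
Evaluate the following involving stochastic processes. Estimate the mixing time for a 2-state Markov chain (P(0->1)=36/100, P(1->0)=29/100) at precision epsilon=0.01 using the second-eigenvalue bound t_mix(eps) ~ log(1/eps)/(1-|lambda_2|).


lambda_2 = |1 - p01 - p10| = |1 - 0.3600 - 0.2900| = 0.3500
t_mix ~ log(1/eps)/(1 - |lambda_2|)
= log(100)/(1 - 0.3500) = 4.6052/0.6500
= 7.0849

7.0849


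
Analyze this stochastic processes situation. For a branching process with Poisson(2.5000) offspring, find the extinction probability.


Since mu = 2.5000 > 1, extinction prob q < 1.
Solve s = exp(mu*(s-1)) iteratively.
q = 0.1074

0.1074


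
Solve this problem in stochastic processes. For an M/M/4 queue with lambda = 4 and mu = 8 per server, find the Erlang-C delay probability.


a = lambda/mu = 0.5000
rho = a/c = 0.1250
Erlang-C formula applied:
C(c,a) = 0.0018

0.0018


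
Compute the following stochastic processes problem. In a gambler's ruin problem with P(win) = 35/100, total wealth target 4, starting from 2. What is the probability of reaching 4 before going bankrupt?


Gambler's ruin formula:
r = q/p = 0.6500/0.3500 = 1.8571
P(win) = (1 - r^i)/(1 - r^N)
= (1 - 1.8571^2)/(1 - 1.8571^4)
= 0.2248

0.2248


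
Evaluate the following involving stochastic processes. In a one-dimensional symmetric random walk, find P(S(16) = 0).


P(S(16) = 0) = C(16,8) / 4^8
= 12870 / 65536
= 0.1964

0.1964


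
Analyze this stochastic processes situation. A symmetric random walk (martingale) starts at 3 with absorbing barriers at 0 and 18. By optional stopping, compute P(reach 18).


By optional stopping theorem: E(M at tau) = M(0) = 3
P(hit 18)*18 + P(hit 0)*0 = 3
P(hit 18) = (3 - 0)/(18 - 0) = 1/6 = 0.1667

0.1667


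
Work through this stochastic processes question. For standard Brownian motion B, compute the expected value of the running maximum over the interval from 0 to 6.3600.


E(max B(s)) = sqrt(2t/pi)
= sqrt(2*6.3600/pi)
= sqrt(4.0489)
= 2.0122

2.0122


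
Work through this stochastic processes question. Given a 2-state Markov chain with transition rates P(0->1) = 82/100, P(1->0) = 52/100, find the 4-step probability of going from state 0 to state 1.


Computing P^4 by matrix multiplication.
P = [[0.1800, 0.8200], [0.5200, 0.4800]]
After raising P to the power 4:
P^4(0,1) = 0.6038

0.6038


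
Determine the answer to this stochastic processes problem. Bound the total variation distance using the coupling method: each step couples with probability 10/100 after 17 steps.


TV distance bound <= (1-delta)^n
= (1 - 0.1000)^17
= 0.9000^17
= 0.1668

0.1668


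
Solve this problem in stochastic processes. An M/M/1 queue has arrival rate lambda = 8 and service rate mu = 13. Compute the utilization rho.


rho = lambda/mu
= 8/13
= 0.6154

0.6154


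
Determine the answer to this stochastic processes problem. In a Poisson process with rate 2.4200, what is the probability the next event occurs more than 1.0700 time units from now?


P(X > t) = exp(-lambda * t)
= exp(-2.4200 * 1.0700)
= exp(-2.5894) = 0.0751

0.0751


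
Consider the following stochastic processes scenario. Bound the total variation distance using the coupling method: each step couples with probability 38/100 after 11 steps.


TV distance bound <= (1-delta)^n
= (1 - 0.3800)^11
= 0.6200^11
= 0.0052

0.0052


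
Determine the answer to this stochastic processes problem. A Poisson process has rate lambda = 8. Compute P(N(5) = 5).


P(N(t)=k) = (lambda*t)^k * exp(-lambda*t) / k!
lambda*t = 40
= 40^5 * exp(-40) / 5!
= 102400000 * 4.2484e-18 / 120
= 3.6253e-12

3.6253e-12


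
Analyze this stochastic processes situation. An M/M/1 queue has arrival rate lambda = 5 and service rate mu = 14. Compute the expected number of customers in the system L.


rho = 5/14 = 0.3571
L = rho/(1-rho)
= 0.3571/0.6429
= 0.5556

0.5556


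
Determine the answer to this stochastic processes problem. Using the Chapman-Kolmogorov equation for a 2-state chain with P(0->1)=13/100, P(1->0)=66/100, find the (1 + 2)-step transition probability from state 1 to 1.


P^3 = P^1 * P^2
Computing via matrix multiplication of the transition matrix.
Entry (1,1) of P^3 = 0.1723

0.1723


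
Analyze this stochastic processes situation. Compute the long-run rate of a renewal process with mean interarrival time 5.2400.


Long-run renewal rate = 1/E(X)
= 1/5.2400
= 0.1908

0.1908


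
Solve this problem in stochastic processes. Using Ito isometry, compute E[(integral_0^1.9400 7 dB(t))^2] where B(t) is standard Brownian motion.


By Ito isometry: E[(int f dB)^2] = int f^2 dt
= 7^2 * 1.9400
= 49 * 1.9400 = 95.0600

95.0600


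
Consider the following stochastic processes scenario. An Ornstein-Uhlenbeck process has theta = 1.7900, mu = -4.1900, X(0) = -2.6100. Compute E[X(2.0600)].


E[X(t)] = mu + (X(0) - mu)*exp(-theta*t)
= -4.1900 + (-2.6100 - -4.1900)*exp(-1.7900*2.0600)
= -4.1900 + 1.5800 * 0.0250
= -4.1504

-4.1504


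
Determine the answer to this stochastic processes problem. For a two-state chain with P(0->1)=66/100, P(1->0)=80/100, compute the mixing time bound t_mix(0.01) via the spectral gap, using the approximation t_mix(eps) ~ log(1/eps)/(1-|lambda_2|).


lambda_2 = |1 - p01 - p10| = |1 - 0.6600 - 0.8000| = 0.4600
t_mix ~ log(1/eps)/(1 - |lambda_2|)
= log(100)/(1 - 0.4600) = 4.6052/0.5400
= 8.5281

8.5281


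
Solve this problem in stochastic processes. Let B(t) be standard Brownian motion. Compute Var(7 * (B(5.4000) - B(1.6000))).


Var(alpha*(B(t)-B(s))) = alpha^2 * (t-s)
= 7^2 * (5.4000 - 1.6000)
= 49 * 3.8000
= 186.2000

186.2000


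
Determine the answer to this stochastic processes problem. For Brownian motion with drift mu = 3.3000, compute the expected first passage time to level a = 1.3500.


Expected first passage time = a/mu
= 1.3500/3.3000
= 0.4091

0.4091


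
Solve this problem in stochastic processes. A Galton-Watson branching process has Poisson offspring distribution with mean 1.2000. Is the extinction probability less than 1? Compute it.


Since mu = 1.2000 > 1, extinction prob q < 1.
Solve s = exp(mu*(s-1)) iteratively.
q = 0.6863

0.6863


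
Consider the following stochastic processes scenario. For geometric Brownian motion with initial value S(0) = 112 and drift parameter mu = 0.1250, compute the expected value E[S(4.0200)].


E[S(t)] = S(0) * exp(mu * t)
= 112 * exp(0.1250 * 4.0200)
= 112 * 1.6528
= 185.1190

185.1190


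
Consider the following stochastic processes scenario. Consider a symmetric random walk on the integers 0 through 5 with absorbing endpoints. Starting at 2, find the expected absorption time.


For symmetric RW on 0,...,N with absorbing barriers, E(i) = i*(N-i)
E(2) = 2 * 3 = 6

6


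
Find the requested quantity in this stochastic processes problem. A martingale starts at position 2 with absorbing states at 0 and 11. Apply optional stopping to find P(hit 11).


By optional stopping theorem: E(M at tau) = M(0) = 2
P(hit 11)*11 + P(hit 0)*0 = 2
P(hit 11) = (2 - 0)/(11 - 0) = 2/11 = 0.1818

0.1818


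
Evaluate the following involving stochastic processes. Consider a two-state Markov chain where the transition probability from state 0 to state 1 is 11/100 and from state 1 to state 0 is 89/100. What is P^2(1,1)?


Computing P^2 by matrix multiplication.
P = [[0.8900, 0.1100], [0.8900, 0.1100]]
After raising P to the power 2:
P^2(1,1) = 0.1100

0.1100


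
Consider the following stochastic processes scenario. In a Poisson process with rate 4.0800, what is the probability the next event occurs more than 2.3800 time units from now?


P(X > t) = exp(-lambda * t)
= exp(-4.0800 * 2.3800)
= exp(-9.7104) = 6.0649e-05

6.0649e-05


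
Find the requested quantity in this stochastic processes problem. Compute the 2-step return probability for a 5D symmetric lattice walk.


P(return in 2 steps) = P(reverse first step) = 1/(2d)
= 1/10
= 0.1000

0.1000


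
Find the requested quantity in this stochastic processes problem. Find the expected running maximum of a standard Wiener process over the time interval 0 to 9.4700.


E(max B(s)) = sqrt(2t/pi)
= sqrt(2*9.4700/pi)
= sqrt(6.0288)
= 2.4554

2.4554


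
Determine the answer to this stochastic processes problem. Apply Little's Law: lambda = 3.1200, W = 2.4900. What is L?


Little's Law: L = lambda * W
= 3.1200 * 2.4900
= 7.7688

7.7688


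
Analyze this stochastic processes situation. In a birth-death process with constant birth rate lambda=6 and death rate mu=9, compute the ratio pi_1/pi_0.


For birth-death process, pi_n/pi_0 = (lambda/mu)^n
= (6/9)^1
= 0.6667

0.6667


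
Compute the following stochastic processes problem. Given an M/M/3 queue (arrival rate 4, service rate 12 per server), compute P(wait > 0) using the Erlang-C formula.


a = lambda/mu = 0.3333
rho = a/c = 0.1111
Erlang-C formula applied:
C(c,a) = 0.0050

0.0050


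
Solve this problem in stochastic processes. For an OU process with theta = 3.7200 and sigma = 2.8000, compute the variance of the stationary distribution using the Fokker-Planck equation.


Stationary variance = sigma^2 / (2*theta)
= 2.8000^2 / (2*3.7200)
= 7.8400 / 7.4400
= 1.0538

1.0538


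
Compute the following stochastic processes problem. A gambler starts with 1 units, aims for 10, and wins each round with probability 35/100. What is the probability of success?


Gambler's ruin formula:
r = q/p = 0.6500/0.3500 = 1.8571
P(win) = (1 - r^i)/(1 - r^N)
= (1 - 1.8571^1)/(1 - 1.8571^10)
= 0.0018

0.0018


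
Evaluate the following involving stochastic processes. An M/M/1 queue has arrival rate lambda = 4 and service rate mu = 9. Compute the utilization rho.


rho = lambda/mu
= 4/9
= 0.4444

0.4444


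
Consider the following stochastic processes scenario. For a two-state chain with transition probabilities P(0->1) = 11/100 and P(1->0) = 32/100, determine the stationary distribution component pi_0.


Stationary distribution: pi_0 = p10/(p01+p10), pi_1 = p01/(p01+p10)
p01 = 0.1100, p10 = 0.3200
pi_0 = 0.7442

0.7442


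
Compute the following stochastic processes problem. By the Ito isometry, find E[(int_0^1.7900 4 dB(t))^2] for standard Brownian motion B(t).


By Ito isometry: E[(int f dB)^2] = int f^2 dt
= 4^2 * 1.7900
= 16 * 1.7900 = 28.6400

28.6400


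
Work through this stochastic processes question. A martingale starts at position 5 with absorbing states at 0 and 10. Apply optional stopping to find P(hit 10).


By optional stopping theorem: E(M at tau) = M(0) = 5
P(hit 10)*10 + P(hit 0)*0 = 5
P(hit 10) = (5 - 0)/(10 - 0) = 1/2 = 0.5000

0.5000


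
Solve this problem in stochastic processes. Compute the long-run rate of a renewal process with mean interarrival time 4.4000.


Long-run renewal rate = 1/E(X)
= 1/4.4000
= 0.2273

0.2273


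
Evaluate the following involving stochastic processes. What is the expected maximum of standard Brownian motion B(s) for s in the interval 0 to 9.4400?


E(max B(s)) = sqrt(2t/pi)
= sqrt(2*9.4400/pi)
= sqrt(6.0097)
= 2.4515

2.4515


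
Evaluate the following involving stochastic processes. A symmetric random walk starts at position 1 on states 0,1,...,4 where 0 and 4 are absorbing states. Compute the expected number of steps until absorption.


For symmetric RW on 0,...,N with absorbing barriers, E(i) = i*(N-i)
E(1) = 1 * 3 = 3

3


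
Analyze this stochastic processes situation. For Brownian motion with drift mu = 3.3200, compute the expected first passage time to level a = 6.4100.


Expected first passage time = a/mu
= 6.4100/3.3200
= 1.9307

1.9307


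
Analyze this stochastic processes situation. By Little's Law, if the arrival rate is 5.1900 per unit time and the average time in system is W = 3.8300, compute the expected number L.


Little's Law: L = lambda * W
= 5.1900 * 3.8300
= 19.8777

19.8777


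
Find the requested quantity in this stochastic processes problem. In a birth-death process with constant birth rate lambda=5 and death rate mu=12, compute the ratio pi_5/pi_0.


For birth-death process, pi_n/pi_0 = (lambda/mu)^n
= (5/12)^5
= 0.0126

0.0126


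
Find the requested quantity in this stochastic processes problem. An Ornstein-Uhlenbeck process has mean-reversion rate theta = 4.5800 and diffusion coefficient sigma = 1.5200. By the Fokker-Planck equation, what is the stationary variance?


Stationary variance = sigma^2 / (2*theta)
= 1.5200^2 / (2*4.5800)
= 2.3104 / 9.1600
= 0.2522

0.2522


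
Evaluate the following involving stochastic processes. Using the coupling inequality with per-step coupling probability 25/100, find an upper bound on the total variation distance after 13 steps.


TV distance bound <= (1-delta)^n
= (1 - 0.2500)^13
= 0.7500^13
= 0.0238

0.0238


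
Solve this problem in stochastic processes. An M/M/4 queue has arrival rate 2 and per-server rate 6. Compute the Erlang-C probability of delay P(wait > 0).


a = lambda/mu = 0.3333
rho = a/c = 0.0833
Erlang-C formula applied:
C(c,a) = 4.0209e-04

4.0209e-04


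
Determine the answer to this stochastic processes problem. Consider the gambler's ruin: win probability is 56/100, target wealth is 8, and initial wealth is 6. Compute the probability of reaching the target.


Gambler's ruin formula:
r = q/p = 0.4400/0.5600 = 0.7857
P(win) = (1 - r^i)/(1 - r^N)
= (1 - 0.7857^6)/(1 - 0.7857^8)
= 0.8947

0.8947


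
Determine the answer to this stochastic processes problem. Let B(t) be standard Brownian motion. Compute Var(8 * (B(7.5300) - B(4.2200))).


Var(alpha*(B(t)-B(s))) = alpha^2 * (t-s)
= 8^2 * (7.5300 - 4.2200)
= 64 * 3.3100
= 211.8400

211.8400


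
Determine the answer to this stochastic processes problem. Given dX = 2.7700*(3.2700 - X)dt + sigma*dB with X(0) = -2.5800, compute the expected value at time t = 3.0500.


E[X(t)] = mu + (X(0) - mu)*exp(-theta*t)
= 3.2700 + (-2.5800 - 3.2700)*exp(-2.7700*3.0500)
= 3.2700 + -5.8500 * 2.1422e-04
= 3.2687

3.2687


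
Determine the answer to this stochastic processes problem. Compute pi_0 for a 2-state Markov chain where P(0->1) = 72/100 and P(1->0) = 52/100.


Stationary distribution: pi_0 = p10/(p01+p10), pi_1 = p01/(p01+p10)
p01 = 0.7200, p10 = 0.5200
pi_0 = 0.4194

0.4194


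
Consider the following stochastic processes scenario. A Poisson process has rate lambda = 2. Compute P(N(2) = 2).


P(N(t)=k) = (lambda*t)^k * exp(-lambda*t) / k!
lambda*t = 4
= 4^2 * exp(-4) / 2!
= 16 * 0.0183 / 2
= 0.1465

0.1465


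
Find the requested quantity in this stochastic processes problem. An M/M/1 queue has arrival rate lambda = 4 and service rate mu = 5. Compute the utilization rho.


rho = lambda/mu
= 4/5
= 0.8000

0.8000


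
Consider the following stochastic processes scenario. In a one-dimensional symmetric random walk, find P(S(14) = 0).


P(S(14) = 0) = C(14,7) / 4^7
= 3432 / 16384
= 0.2095

0.2095


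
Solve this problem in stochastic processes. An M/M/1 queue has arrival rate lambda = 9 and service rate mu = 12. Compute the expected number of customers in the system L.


rho = 9/12 = 0.7500
L = rho/(1-rho)
= 0.7500/0.2500
= 3.0000

3.0000


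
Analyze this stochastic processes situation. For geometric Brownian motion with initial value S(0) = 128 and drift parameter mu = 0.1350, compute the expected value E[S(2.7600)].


E[S(t)] = S(0) * exp(mu * t)
= 128 * exp(0.1350 * 2.7600)
= 128 * 1.4515
= 185.7925

185.7925


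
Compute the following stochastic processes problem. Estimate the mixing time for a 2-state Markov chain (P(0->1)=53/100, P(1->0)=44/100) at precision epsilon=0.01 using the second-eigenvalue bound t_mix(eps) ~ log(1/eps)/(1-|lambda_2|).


lambda_2 = |1 - p01 - p10| = |1 - 0.5300 - 0.4400| = 0.0300
t_mix ~ log(1/eps)/(1 - |lambda_2|)
= log(100)/(1 - 0.0300) = 4.6052/0.9700
= 4.7476

4.7476


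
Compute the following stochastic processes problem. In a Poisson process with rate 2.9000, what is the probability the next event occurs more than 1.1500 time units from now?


P(X > t) = exp(-lambda * t)
= exp(-2.9000 * 1.1500)
= exp(-3.3350) = 0.0356

0.0356


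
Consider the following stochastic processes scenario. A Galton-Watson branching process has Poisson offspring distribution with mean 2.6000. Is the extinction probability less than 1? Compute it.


Since mu = 2.6000 > 1, extinction prob q < 1.
Solve s = exp(mu*(s-1)) iteratively.
q = 0.0951

0.0951


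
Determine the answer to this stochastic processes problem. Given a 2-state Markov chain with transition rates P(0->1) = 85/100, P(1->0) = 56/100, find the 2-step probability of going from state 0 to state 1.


Computing P^2 by matrix multiplication.
P = [[0.1500, 0.8500], [0.5600, 0.4400]]
After raising P to the power 2:
P^2(0,1) = 0.5015

0.5015


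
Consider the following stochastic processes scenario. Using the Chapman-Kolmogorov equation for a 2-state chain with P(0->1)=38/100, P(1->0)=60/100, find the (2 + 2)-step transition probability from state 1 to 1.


P^4 = P^2 * P^2
Computing via matrix multiplication of the transition matrix.
Entry (1,1) of P^4 = 0.3878

0.3878


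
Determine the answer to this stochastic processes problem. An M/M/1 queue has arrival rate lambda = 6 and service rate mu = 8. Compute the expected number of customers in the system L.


rho = 6/8 = 0.7500
L = rho/(1-rho)
= 0.7500/0.2500
= 3.0000

3.0000


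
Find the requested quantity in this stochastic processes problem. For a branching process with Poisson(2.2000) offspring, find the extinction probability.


Since mu = 2.2000 > 1, extinction prob q < 1.
Solve s = exp(mu*(s-1)) iteratively.
q = 0.1563

0.1563


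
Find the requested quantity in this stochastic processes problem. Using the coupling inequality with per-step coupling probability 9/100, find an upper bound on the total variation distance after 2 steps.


TV distance bound <= (1-delta)^n
= (1 - 0.0900)^2
= 0.9100^2
= 0.8281

0.8281


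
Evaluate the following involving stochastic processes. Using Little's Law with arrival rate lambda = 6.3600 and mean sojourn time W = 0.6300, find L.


Little's Law: L = lambda * W
= 6.3600 * 0.6300
= 4.0068

4.0068


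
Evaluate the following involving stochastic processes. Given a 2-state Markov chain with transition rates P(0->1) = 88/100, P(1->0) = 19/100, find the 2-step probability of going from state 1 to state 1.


Computing P^2 by matrix multiplication.
P = [[0.1200, 0.8800], [0.1900, 0.8100]]
After raising P to the power 2:
P^2(1,1) = 0.8233

0.8233


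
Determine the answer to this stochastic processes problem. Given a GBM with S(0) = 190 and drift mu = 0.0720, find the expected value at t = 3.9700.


E[S(t)] = S(0) * exp(mu * t)
= 190 * exp(0.0720 * 3.9700)
= 190 * 1.3309
= 252.8671

252.8671


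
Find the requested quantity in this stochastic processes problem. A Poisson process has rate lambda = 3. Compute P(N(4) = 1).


P(N(t)=k) = (lambda*t)^k * exp(-lambda*t) / k!
lambda*t = 12
= 12^1 * exp(-12) / 1!
= 12 * 6.1442e-06 / 1
= 7.3731e-05

7.3731e-05


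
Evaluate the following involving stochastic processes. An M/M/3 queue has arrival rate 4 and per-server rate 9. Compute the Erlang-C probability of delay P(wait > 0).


a = lambda/mu = 0.4444
rho = a/c = 0.1481
Erlang-C formula applied:
C(c,a) = 0.0110

0.0110


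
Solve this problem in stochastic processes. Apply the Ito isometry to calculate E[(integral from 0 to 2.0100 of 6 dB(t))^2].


By Ito isometry: E[(int f dB)^2] = int f^2 dt
= 6^2 * 2.0100
= 36 * 2.0100 = 72.3600

72.3600


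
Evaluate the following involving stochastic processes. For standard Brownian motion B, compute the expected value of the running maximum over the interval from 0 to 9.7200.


E(max B(s)) = sqrt(2t/pi)
= sqrt(2*9.7200/pi)
= sqrt(6.1879)
= 2.4876

2.4876


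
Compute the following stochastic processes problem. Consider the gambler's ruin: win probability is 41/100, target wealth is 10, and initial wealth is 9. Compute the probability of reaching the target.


Gambler's ruin formula:
r = q/p = 0.5900/0.4100 = 1.4390
P(win) = (1 - r^i)/(1 - r^N)
= (1 - 1.4390^9)/(1 - 1.4390^10)
= 0.6867

0.6867


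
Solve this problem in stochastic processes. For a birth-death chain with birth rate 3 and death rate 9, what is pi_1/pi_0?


For birth-death process, pi_n/pi_0 = (lambda/mu)^n
= (3/9)^1
= 0.3333

0.3333


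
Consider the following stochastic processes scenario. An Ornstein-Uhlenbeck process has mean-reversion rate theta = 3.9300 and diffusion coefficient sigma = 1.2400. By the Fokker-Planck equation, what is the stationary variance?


Stationary variance = sigma^2 / (2*theta)
= 1.2400^2 / (2*3.9300)
= 1.5376 / 7.8600
= 0.1956

0.1956


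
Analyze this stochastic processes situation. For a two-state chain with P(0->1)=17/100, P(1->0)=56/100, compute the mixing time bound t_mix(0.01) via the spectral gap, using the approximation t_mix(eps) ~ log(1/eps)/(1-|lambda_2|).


lambda_2 = |1 - p01 - p10| = |1 - 0.1700 - 0.5600| = 0.2700
t_mix ~ log(1/eps)/(1 - |lambda_2|)
= log(100)/(1 - 0.2700) = 4.6052/0.7300
= 6.3085

6.3085


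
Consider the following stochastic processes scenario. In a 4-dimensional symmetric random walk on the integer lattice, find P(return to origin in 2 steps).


P(return in 2 steps) = P(reverse first step) = 1/(2d)
= 1/8
= 0.1250

0.1250


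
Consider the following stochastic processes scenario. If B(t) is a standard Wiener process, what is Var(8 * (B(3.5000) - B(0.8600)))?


Var(alpha*(B(t)-B(s))) = alpha^2 * (t-s)
= 8^2 * (3.5000 - 0.8600)
= 64 * 2.6400
= 168.9600

168.9600


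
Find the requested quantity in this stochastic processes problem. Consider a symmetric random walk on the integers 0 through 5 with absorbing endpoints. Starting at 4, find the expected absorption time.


For symmetric RW on 0,...,N with absorbing barriers, E(i) = i*(N-i)
E(4) = 4 * 1 = 4

4


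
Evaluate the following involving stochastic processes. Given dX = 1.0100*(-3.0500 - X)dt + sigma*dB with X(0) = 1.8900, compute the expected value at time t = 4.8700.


E[X(t)] = mu + (X(0) - mu)*exp(-theta*t)
= -3.0500 + (1.8900 - -3.0500)*exp(-1.0100*4.8700)
= -3.0500 + 4.9400 * 0.0073
= -3.0139

-3.0139


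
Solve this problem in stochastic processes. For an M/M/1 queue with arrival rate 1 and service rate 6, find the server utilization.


rho = lambda/mu
= 1/6
= 0.1667

0.1667


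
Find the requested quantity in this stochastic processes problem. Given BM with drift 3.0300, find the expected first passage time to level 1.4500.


Expected first passage time = a/mu
= 1.4500/3.0300
= 0.4785

0.4785


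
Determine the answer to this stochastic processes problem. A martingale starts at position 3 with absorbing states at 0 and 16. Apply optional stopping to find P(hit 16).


By optional stopping theorem: E(M at tau) = M(0) = 3
P(hit 16)*16 + P(hit 0)*0 = 3
P(hit 16) = (3 - 0)/(16 - 0) = 3/16 = 0.1875

0.1875


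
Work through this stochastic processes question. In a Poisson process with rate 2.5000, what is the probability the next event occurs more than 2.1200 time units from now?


P(X > t) = exp(-lambda * t)
= exp(-2.5000 * 2.1200)
= exp(-5.3000) = 0.0050

0.0050


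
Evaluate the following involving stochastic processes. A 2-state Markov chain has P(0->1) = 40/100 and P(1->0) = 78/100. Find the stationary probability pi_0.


Stationary distribution: pi_0 = p10/(p01+p10), pi_1 = p01/(p01+p10)
p01 = 0.4000, p10 = 0.7800
pi_0 = 0.6610

0.6610


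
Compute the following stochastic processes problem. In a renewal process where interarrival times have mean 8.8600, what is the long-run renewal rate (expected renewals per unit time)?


Long-run renewal rate = 1/E(X)
= 1/8.8600
= 0.1129

0.1129


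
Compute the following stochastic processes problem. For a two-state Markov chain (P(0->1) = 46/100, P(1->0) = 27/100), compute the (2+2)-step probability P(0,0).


P^4 = P^2 * P^2
Computing via matrix multiplication of the transition matrix.
Entry (0,0) of P^4 = 0.3732

0.3732


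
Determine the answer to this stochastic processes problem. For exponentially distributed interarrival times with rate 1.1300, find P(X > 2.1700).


P(X > t) = exp(-lambda * t)
= exp(-1.1300 * 2.1700)
= exp(-2.4521) = 0.0861

0.0861


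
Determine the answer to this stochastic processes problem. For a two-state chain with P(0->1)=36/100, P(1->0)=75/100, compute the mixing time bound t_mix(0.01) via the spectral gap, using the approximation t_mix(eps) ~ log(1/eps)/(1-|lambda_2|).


lambda_2 = |1 - p01 - p10| = |1 - 0.3600 - 0.7500| = 0.1100
t_mix ~ log(1/eps)/(1 - |lambda_2|)
= log(100)/(1 - 0.1100) = 4.6052/0.8900
= 5.1743

5.1743


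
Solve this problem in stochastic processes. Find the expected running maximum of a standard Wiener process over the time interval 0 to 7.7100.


E(max B(s)) = sqrt(2t/pi)
= sqrt(2*7.7100/pi)
= sqrt(4.9083)
= 2.2155

2.2155


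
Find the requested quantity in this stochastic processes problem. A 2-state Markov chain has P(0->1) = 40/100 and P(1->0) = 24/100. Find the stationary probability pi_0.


Stationary distribution: pi_0 = p10/(p01+p10), pi_1 = p01/(p01+p10)
p01 = 0.4000, p10 = 0.2400
pi_0 = 0.3750

0.3750


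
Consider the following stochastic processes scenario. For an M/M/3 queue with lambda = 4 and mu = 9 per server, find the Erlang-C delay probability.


a = lambda/mu = 0.4444
rho = a/c = 0.1481
Erlang-C formula applied:
C(c,a) = 0.0110

0.0110


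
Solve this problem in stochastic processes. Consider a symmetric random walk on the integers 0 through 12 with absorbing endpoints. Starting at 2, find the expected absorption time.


For symmetric RW on 0,...,N with absorbing barriers, E(i) = i*(N-i)
E(2) = 2 * 10 = 20

20


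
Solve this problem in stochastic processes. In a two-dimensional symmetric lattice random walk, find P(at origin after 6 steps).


P = C(6,3)^2 / 4^6
= 20^2 / 4096
= 400 / 4096
= 0.0977

0.0977


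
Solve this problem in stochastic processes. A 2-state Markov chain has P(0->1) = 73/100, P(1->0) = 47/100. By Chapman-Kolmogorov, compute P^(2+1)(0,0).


P^3 = P^2 * P^1
Computing via matrix multiplication of the transition matrix.
Entry (0,0) of P^3 = 0.3868

0.3868


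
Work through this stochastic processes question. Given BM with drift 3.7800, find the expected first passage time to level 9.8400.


Expected first passage time = a/mu
= 9.8400/3.7800
= 2.6032

2.6032


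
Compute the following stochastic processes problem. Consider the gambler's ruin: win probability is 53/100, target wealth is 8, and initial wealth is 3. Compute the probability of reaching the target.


Gambler's ruin formula:
r = q/p = 0.4700/0.5300 = 0.8868
P(win) = (1 - r^i)/(1 - r^N)
= (1 - 0.8868^3)/(1 - 0.8868^8)
= 0.4900

0.4900


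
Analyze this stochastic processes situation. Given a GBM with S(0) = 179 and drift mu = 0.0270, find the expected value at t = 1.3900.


E[S(t)] = S(0) * exp(mu * t)
= 179 * exp(0.0270 * 1.3900)
= 179 * 1.0382
= 185.8455

185.8455


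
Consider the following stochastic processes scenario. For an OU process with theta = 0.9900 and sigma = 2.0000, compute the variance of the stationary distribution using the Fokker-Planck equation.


Stationary variance = sigma^2 / (2*theta)
= 2.0000^2 / (2*0.9900)
= 4.0000 / 1.9800
= 2.0202

2.0202


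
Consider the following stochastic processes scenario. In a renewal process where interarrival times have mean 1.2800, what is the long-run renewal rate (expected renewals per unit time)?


Long-run renewal rate = 1/E(X)
= 1/1.2800
= 0.7812

0.7812


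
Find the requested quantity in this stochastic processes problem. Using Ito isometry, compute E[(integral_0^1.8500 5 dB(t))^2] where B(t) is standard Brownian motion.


By Ito isometry: E[(int f dB)^2] = int f^2 dt
= 5^2 * 1.8500
= 25 * 1.8500 = 46.2500

46.2500


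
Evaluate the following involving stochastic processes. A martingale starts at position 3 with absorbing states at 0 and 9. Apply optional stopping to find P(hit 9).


By optional stopping theorem: E(M at tau) = M(0) = 3
P(hit 9)*9 + P(hit 0)*0 = 3
P(hit 9) = (3 - 0)/(9 - 0) = 1/3 = 0.3333

0.3333


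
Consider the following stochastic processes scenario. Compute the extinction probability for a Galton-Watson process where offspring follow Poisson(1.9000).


Since mu = 1.9000 > 1, extinction prob q < 1.
Solve s = exp(mu*(s-1)) iteratively.
q = 0.2328

0.2328


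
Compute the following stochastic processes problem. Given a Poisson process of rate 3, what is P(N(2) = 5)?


P(N(t)=k) = (lambda*t)^k * exp(-lambda*t) / k!
lambda*t = 6
= 6^5 * exp(-6) / 5!
= 7776 * 0.0025 / 120
= 0.1606

0.1606


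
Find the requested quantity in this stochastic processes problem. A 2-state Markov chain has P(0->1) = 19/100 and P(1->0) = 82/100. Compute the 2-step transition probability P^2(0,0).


Computing P^2 by matrix multiplication.
P = [[0.8100, 0.1900], [0.8200, 0.1800]]
After raising P to the power 2:
P^2(0,0) = 0.8119

0.8119


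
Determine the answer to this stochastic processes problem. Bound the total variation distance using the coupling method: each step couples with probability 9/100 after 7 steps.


TV distance bound <= (1-delta)^n
= (1 - 0.0900)^7
= 0.9100^7
= 0.5168

0.5168


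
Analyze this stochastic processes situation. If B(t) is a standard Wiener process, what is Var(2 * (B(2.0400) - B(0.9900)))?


Var(alpha*(B(t)-B(s))) = alpha^2 * (t-s)
= 2^2 * (2.0400 - 0.9900)
= 4 * 1.0500
= 4.2000

4.2000


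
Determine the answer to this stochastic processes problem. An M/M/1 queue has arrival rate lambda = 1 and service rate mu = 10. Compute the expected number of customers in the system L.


rho = 1/10 = 0.1000
L = rho/(1-rho)
= 0.1000/0.9000
= 0.1111

0.1111


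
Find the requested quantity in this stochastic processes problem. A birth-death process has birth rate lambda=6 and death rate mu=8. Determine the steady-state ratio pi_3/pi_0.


For birth-death process, pi_n/pi_0 = (lambda/mu)^n
= (6/8)^3
= 0.4219

0.4219


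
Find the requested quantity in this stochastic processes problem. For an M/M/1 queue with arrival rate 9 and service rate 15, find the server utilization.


rho = lambda/mu
= 9/15
= 0.6000

0.6000


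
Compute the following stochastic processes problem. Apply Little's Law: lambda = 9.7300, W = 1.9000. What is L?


Little's Law: L = lambda * W
= 9.7300 * 1.9000
= 18.4870

18.4870


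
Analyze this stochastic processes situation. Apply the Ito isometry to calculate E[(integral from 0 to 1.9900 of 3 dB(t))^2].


By Ito isometry: E[(int f dB)^2] = int f^2 dt
= 3^2 * 1.9900
= 9 * 1.9900 = 17.9100

17.9100


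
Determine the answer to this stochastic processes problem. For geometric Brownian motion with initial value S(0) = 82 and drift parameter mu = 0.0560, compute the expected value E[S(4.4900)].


E[S(t)] = S(0) * exp(mu * t)
= 82 * exp(0.0560 * 4.4900)
= 82 * 1.2859
= 105.4418

105.4418


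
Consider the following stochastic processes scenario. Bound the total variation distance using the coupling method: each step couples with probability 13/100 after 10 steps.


TV distance bound <= (1-delta)^n
= (1 - 0.1300)^10
= 0.8700^10
= 0.2484

0.2484


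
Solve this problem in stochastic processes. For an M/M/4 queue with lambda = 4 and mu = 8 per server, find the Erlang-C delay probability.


a = lambda/mu = 0.5000
rho = a/c = 0.1250
Erlang-C formula applied:
C(c,a) = 0.0018

0.0018


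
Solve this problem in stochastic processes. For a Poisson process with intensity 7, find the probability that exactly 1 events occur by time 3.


P(N(t)=k) = (lambda*t)^k * exp(-lambda*t) / k!
lambda*t = 21
= 21^1 * exp(-21) / 1!
= 21 * 7.5826e-10 / 1
= 1.5923e-08

1.5923e-08


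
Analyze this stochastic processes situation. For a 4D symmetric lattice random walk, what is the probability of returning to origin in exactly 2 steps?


P(return in 2 steps) = P(reverse first step) = 1/(2d)
= 1/8
= 0.1250

0.1250


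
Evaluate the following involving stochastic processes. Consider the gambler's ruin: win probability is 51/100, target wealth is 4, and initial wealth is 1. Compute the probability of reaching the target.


Gambler's ruin formula:
r = q/p = 0.4900/0.5100 = 0.9608
P(win) = (1 - r^i)/(1 - r^N)
= (1 - 0.9608^1)/(1 - 0.9608^4)
= 0.2652

0.2652


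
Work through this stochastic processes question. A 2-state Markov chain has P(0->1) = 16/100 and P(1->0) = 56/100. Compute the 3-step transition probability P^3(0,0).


Computing P^3 by matrix multiplication.
P = [[0.8400, 0.1600], [0.5600, 0.4400]]
After raising P to the power 3:
P^3(0,0) = 0.7827

0.7827


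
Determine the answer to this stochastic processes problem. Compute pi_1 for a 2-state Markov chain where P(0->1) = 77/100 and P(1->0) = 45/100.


Stationary distribution: pi_0 = p10/(p01+p10), pi_1 = p01/(p01+p10)
p01 = 0.7700, p10 = 0.4500
pi_1 = 0.6311

0.6311


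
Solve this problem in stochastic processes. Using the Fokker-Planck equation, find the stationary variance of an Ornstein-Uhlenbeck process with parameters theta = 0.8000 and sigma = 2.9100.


Stationary variance = sigma^2 / (2*theta)
= 2.9100^2 / (2*0.8000)
= 8.4681 / 1.6000
= 5.2926

5.2926


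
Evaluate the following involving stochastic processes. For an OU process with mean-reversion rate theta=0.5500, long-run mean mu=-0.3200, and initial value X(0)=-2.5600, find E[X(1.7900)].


E[X(t)] = mu + (X(0) - mu)*exp(-theta*t)
= -0.3200 + (-2.5600 - -0.3200)*exp(-0.5500*1.7900)
= -0.3200 + -2.2400 * 0.3736
= -1.1569

-1.1569


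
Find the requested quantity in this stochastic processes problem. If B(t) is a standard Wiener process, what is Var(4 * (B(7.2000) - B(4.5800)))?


Var(alpha*(B(t)-B(s))) = alpha^2 * (t-s)
= 4^2 * (7.2000 - 4.5800)
= 16 * 2.6200
= 41.9200

41.9200


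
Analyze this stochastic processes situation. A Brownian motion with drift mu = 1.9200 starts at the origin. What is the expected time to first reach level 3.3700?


Expected first passage time = a/mu
= 3.3700/1.9200
= 1.7552

1.7552


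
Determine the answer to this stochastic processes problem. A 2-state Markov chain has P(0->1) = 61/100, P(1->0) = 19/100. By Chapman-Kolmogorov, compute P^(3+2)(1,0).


P^5 = P^3 * P^2
Computing via matrix multiplication of the transition matrix.
Entry (1,0) of P^5 = 0.2374

0.2374


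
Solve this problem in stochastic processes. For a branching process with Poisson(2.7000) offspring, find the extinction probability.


Since mu = 2.7000 > 1, extinction prob q < 1.
Solve s = exp(mu*(s-1)) iteratively.
q = 0.0844

0.0844


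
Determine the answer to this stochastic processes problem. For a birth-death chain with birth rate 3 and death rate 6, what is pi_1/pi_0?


For birth-death process, pi_n/pi_0 = (lambda/mu)^n
= (3/6)^1
= 0.5000

0.5000


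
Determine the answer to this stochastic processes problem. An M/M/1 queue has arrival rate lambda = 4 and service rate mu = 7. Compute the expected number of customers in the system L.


rho = 4/7 = 0.5714
L = rho/(1-rho)
= 0.5714/0.4286
= 1.3333

1.3333


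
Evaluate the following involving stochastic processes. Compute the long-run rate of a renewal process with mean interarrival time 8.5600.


Long-run renewal rate = 1/E(X)
= 1/8.5600
= 0.1168

0.1168


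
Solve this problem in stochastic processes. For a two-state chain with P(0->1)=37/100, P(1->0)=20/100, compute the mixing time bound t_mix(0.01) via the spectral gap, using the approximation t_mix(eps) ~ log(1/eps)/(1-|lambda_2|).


lambda_2 = |1 - p01 - p10| = |1 - 0.3700 - 0.2000| = 0.4300
t_mix ~ log(1/eps)/(1 - |lambda_2|)
= log(100)/(1 - 0.4300) = 4.6052/0.5700
= 8.0792

8.0792


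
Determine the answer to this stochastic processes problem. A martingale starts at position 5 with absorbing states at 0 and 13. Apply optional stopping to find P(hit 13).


By optional stopping theorem: E(M at tau) = M(0) = 5
P(hit 13)*13 + P(hit 0)*0 = 5
P(hit 13) = (5 - 0)/(13 - 0) = 5/13 = 0.3846

0.3846
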